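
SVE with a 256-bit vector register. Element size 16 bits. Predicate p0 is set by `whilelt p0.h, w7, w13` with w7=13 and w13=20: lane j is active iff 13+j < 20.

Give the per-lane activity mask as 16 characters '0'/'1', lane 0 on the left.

register lanes = 256/16 = 16
p0[j] = (13+j < 20); true for j=0..6 → 7 lanes set
bits (lane 0 leftmost): 1111111000000000

predicate = 1111111000000000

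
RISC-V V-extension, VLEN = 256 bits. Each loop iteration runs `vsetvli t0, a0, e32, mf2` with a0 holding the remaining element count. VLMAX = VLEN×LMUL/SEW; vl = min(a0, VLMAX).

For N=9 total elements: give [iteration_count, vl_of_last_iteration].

[iterations, last_vl] = [3, 1]

VLMAX = VLEN×LMUL/SEW = 256×1/2/32 = 4
N=9: ⌈9/4⌉ = 3 iters; last vl = 9 − 2×4 = 1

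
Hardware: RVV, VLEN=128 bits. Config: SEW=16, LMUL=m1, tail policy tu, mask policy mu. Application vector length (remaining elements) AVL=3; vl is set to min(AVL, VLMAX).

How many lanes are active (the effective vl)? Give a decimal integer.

vl = 3

VLMAX = VLEN×LMUL/SEW = 128×1/16 = 8
vl = min(AVL, VLMAX) = min(3, 8) = 3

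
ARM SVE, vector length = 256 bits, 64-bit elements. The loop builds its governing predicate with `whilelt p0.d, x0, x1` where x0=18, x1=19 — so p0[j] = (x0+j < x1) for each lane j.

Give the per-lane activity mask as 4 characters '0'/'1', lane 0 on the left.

predicate = 1000

register lanes = 256/64 = 4
p0[j] = (18+j < 19); true for j=0..0 → 1 lanes set
bits (lane 0 leftmost): 1000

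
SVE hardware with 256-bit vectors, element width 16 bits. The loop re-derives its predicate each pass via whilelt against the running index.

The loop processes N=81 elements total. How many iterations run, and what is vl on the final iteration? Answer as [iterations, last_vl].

lane count: 256 div 16 = 16
iterations = ceil(81/16) = 6; final-pass vl = 1

[iterations, last_vl] = [6, 1]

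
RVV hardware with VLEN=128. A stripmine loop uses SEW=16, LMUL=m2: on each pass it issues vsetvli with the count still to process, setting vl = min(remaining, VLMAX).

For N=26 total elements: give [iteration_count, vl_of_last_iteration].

[iterations, last_vl] = [2, 10]

VLMAX = (128 × 2) / 16 = 16 lanes
iterations = ceil(26/16) = 2; final-pass vl = 10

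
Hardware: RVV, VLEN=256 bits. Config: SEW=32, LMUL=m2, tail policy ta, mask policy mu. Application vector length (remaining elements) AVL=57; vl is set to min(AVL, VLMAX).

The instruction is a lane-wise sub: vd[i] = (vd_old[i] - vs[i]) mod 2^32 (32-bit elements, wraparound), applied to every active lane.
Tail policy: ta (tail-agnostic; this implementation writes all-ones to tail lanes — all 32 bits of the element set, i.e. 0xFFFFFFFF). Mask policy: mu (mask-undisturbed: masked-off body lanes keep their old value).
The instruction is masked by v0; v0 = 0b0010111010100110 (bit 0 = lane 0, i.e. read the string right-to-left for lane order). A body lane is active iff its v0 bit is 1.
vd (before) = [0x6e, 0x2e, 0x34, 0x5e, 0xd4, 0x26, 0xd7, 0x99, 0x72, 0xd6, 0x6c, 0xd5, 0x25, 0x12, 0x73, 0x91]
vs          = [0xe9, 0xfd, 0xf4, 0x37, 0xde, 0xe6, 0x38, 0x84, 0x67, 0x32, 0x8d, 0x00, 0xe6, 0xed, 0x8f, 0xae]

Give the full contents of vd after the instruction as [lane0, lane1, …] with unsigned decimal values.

lanes per group: 256·2/32 = 16
AVL=57 > VLMAX=16, so vl = 16
  i=0: mask-off/keep → 110
  i=1: sub(0x2e,0xfd) → 4294967089
  i=2: sub(0x34,0xf4) → 4294967104
  i=3: mask-off/keep → 94
  i=4: mask-off/keep → 212
  i=5: sub(0x26,0xe6) → 4294967104
  i=6: mask-off/keep → 215
  i=7: sub(0x99,0x84) → 21
  i=8: mask-off/keep → 114
  i=9: sub(0xd6,0x32) → 164
  i=10: sub(0x6c,0x8d) → 4294967263
  i=11: sub(0xd5,0x00) → 213
  i=12: mask-off/keep → 37
  i=13: sub(0x12,0xed) → 4294967077
  i=14: mask-off/keep → 115
  i=15: mask-off/keep → 145

vd = [110, 4294967089, 4294967104, 94, 212, 4294967104, 215, 21, 114, 164, 4294967263, 213, 37, 4294967077, 115, 145]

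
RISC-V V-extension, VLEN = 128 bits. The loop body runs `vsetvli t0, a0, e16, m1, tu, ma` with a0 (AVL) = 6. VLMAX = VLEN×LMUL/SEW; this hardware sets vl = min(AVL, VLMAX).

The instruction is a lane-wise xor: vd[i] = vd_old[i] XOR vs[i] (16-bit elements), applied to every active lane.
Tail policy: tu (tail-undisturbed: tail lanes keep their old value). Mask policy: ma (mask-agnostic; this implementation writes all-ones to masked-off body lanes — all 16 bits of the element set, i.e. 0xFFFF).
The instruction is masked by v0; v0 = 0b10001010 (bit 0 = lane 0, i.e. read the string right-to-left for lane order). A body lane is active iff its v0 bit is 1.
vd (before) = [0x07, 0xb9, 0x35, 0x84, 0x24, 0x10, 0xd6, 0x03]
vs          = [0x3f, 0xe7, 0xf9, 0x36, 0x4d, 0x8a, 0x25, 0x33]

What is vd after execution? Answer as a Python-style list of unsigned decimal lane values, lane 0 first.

VLMAX = (128 × 1) / 16 = 8 lanes
vl = min(AVL, VLMAX) = min(6, 8) = 6
[0] mask-off/ones = 0xffff
[1] xor(0xb9,0xe7) = 0x5e
[2] mask-off/ones = 0xffff
[3] xor(0x84,0x36) = 0xb2
[4] mask-off/ones = 0xffff
[5] mask-off/ones = 0xffff
[6] tail/keep = 0xd6
[7] tail/keep = 0x03

vd = [65535, 94, 65535, 178, 65535, 65535, 214, 3]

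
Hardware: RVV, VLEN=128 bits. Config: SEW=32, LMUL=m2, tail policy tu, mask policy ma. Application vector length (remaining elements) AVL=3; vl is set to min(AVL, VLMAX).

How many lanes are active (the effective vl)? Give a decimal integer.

VLMAX = (128 × 2) / 32 = 8 lanes
AVL=3 ≤ VLMAX=8, so vl = 3

vl = 3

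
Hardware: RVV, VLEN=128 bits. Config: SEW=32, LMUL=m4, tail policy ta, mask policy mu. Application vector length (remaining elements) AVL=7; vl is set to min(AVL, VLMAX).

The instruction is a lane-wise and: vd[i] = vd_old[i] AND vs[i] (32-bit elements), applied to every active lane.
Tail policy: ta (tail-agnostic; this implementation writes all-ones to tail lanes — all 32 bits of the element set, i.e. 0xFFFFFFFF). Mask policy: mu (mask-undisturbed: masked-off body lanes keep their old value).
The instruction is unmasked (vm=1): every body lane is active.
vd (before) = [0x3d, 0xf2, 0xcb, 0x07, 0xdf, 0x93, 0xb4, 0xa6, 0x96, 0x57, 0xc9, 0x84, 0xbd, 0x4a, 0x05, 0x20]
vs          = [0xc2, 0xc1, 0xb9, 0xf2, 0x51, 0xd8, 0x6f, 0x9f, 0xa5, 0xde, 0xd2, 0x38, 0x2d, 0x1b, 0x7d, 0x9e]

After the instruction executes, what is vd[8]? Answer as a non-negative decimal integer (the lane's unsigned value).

vd[8] = 4294967295

VLMAX = (128 × 4) / 32 = 16 lanes
vl = min(AVL, VLMAX) = min(7, 16) = 7
vd[0] and(0x3d,0xc2) -> 0x00
vd[1] and(0xf2,0xc1) -> 0xc0
vd[2] and(0xcb,0xb9) -> 0x89
vd[3] and(0x07,0xf2) -> 0x02
vd[4] and(0xdf,0x51) -> 0x51
vd[5] and(0x93,0xd8) -> 0x90
vd[6] and(0xb4,0x6f) -> 0x24
vd[7] tail/ones -> 0xffffffff
vd[8] tail/ones -> 0xffffffff
vd[9] tail/ones -> 0xffffffff
vd[10] tail/ones -> 0xffffffff
vd[11] tail/ones -> 0xffffffff
vd[12] tail/ones -> 0xffffffff
vd[13] tail/ones -> 0xffffffff
vd[14] tail/ones -> 0xffffffff
vd[15] tail/ones -> 0xffffffff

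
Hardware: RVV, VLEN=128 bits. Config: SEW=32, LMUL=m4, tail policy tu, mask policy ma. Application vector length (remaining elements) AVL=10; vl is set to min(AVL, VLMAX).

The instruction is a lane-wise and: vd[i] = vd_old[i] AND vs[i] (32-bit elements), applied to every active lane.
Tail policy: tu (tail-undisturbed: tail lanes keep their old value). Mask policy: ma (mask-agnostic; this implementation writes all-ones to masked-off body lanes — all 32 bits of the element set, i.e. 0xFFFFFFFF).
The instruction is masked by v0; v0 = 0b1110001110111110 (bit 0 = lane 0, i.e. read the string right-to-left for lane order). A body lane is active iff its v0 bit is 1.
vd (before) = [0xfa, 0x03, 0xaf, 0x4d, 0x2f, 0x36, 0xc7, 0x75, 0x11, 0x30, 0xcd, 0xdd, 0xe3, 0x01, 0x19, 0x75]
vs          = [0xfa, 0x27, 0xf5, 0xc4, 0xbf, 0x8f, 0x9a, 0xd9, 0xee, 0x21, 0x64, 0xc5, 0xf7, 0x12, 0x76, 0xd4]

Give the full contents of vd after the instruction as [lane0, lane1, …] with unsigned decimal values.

VLMAX = (128 × 4) / 32 = 16 lanes
vl = min(AVL, VLMAX) = min(10, 16) = 10
lane  0: mask-off/ones ⇒ 0xffffffff
lane  1: and(0x03,0x27) ⇒ 0x03
lane  2: and(0xaf,0xf5) ⇒ 0xa5
lane  3: and(0x4d,0xc4) ⇒ 0x44
lane  4: and(0x2f,0xbf) ⇒ 0x2f
lane  5: and(0x36,0x8f) ⇒ 0x06
lane  6: mask-off/ones ⇒ 0xffffffff
lane  7: and(0x75,0xd9) ⇒ 0x51
lane  8: and(0x11,0xee) ⇒ 0x00
lane  9: and(0x30,0x21) ⇒ 0x20
lane 10: tail/keep ⇒ 0xcd
lane 11: tail/keep ⇒ 0xdd
lane 12: tail/keep ⇒ 0xe3
lane 13: tail/keep ⇒ 0x01
lane 14: tail/keep ⇒ 0x19
lane 15: tail/keep ⇒ 0x75

vd = [4294967295, 3, 165, 68, 47, 6, 4294967295, 81, 0, 32, 205, 221, 227, 1, 25, 117]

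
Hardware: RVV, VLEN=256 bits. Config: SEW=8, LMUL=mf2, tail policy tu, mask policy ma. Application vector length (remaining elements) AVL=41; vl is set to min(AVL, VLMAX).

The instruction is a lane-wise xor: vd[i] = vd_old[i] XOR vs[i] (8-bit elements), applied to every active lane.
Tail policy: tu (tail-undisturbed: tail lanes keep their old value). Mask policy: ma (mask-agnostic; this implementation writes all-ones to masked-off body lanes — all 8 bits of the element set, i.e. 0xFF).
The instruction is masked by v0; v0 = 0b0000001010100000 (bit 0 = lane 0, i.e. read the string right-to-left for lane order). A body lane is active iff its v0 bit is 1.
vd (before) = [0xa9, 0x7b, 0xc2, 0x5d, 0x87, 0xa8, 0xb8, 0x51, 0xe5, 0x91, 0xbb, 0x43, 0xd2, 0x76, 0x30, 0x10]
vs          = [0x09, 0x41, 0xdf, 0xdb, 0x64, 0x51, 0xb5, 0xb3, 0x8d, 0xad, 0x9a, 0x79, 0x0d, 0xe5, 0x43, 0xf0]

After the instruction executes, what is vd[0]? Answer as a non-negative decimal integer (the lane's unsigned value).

vd[0] = 255

lanes per group: 256·1/2/8 = 16
vl = min(AVL, VLMAX) = min(41, 16) = 16
[0] mask-off/ones = 0xff
[1] mask-off/ones = 0xff
[2] mask-off/ones = 0xff
[3] mask-off/ones = 0xff
[4] mask-off/ones = 0xff
[5] xor(0xa8,0x51) = 0xf9
[6] mask-off/ones = 0xff
[7] xor(0x51,0xb3) = 0xe2
[8] mask-off/ones = 0xff
[9] xor(0x91,0xad) = 0x3c
[10] mask-off/ones = 0xff
[11] mask-off/ones = 0xff
[12] mask-off/ones = 0xff
[13] mask-off/ones = 0xff
[14] mask-off/ones = 0xff
[15] mask-off/ones = 0xff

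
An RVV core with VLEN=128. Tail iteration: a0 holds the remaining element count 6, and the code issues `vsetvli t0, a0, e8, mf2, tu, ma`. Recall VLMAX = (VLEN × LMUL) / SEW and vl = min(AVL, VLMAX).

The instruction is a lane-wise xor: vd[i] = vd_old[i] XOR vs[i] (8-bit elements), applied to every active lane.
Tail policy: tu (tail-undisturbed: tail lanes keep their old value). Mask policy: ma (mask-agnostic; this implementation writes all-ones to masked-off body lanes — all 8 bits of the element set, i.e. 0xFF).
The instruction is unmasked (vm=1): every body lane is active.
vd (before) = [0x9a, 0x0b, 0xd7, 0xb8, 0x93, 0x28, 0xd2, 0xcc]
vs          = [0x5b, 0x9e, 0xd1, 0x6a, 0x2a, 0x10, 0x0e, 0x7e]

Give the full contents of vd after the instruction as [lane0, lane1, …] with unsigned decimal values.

vd = [193, 149, 6, 210, 185, 56, 210, 204]

VLMAX = VLEN×LMUL/SEW = 128×1/2/8 = 8
vl = min(AVL, VLMAX) = min(6, 8) = 6
lane  0: xor(0x9a,0x5b) ⇒ 0xc1
lane  1: xor(0x0b,0x9e) ⇒ 0x95
lane  2: xor(0xd7,0xd1) ⇒ 0x06
lane  3: xor(0xb8,0x6a) ⇒ 0xd2
lane  4: xor(0x93,0x2a) ⇒ 0xb9
lane  5: xor(0x28,0x10) ⇒ 0x38
lane  6: tail/keep ⇒ 0xd2
lane  7: tail/keep ⇒ 0xcc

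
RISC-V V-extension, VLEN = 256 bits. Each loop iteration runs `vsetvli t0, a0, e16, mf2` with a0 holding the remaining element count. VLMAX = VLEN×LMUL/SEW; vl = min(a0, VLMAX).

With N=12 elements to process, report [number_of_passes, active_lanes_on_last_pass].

VLMAX = VLEN×LMUL/SEW = 256×1/2/16 = 8
N=12: ⌈12/8⌉ = 2 iters; last vl = 12 − 1×8 = 4

[iterations, last_vl] = [2, 4]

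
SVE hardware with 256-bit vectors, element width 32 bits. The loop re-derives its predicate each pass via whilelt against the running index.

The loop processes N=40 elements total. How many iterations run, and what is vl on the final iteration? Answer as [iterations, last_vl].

lane count: 256 div 32 = 8
N=40: ⌈40/8⌉ = 5 iters; last vl = 40 − 4×8 = 8

[iterations, last_vl] = [5, 8]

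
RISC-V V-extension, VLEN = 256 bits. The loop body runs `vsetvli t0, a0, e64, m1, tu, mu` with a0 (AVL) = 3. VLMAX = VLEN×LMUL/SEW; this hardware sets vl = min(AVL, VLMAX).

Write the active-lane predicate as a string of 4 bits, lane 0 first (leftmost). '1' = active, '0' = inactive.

lanes per group: 256·1/64 = 4
vl ← min(3, 4) = 3
bits (lane 0 leftmost): 1110

predicate = 1110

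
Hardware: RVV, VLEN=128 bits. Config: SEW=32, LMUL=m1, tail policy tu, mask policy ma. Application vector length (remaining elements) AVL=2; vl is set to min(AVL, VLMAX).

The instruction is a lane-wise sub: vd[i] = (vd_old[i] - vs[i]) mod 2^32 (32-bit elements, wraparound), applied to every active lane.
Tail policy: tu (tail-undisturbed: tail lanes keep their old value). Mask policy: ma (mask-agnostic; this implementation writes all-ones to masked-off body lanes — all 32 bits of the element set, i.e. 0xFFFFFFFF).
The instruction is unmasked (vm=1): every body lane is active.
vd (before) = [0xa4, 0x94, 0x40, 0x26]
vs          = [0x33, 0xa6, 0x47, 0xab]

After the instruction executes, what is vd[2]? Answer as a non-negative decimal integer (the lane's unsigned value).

vd[2] = 64

VLMAX = (128 × 1) / 32 = 4 lanes
AVL=2 ≤ VLMAX=4, so vl = 2
[0] sub(0xa4,0x33) = 0x71
[1] sub(0x94,0xa6) = 0xffffffee
[2] tail/keep = 0x40
[3] tail/keep = 0x26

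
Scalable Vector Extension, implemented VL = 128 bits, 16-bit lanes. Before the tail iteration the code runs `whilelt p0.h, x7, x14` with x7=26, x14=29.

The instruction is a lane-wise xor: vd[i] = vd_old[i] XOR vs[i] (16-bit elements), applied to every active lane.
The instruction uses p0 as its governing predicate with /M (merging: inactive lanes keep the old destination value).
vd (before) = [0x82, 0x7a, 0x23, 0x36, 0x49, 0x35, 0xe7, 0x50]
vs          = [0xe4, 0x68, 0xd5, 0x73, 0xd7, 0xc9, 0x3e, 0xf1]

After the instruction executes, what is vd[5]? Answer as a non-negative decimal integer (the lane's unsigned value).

128-bit reg / 16-bit elem → 8 lanes
p0[j] = (26+j < 29); true for j=0..2 → 3 lanes set
lane  0: xor(0x82,0xe4) ⇒ 0x66
lane  1: xor(0x7a,0x68) ⇒ 0x12
lane  2: xor(0x23,0xd5) ⇒ 0xf6
lane  3: tail/keep ⇒ 0x36
lane  4: tail/keep ⇒ 0x49
lane  5: tail/keep ⇒ 0x35
lane  6: tail/keep ⇒ 0xe7
lane  7: tail/keep ⇒ 0x50

vd[5] = 53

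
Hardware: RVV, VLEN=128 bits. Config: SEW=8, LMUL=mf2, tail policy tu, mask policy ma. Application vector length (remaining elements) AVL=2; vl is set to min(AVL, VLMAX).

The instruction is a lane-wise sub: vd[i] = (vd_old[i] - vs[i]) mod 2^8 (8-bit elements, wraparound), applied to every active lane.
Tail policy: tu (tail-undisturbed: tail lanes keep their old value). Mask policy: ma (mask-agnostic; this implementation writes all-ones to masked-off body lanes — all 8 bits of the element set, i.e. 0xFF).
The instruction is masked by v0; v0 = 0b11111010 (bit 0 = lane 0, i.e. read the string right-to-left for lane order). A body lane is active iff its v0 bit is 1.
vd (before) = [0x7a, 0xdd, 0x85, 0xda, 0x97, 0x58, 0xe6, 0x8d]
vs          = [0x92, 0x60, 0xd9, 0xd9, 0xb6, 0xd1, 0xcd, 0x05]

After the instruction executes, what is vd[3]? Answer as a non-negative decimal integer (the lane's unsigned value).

vd[3] = 218

VLMAX = VLEN×LMUL/SEW = 128×1/2/8 = 8
vl ← min(2, 8) = 2
[0] mask-off/ones = 0xff
[1] sub(0xdd,0x60) = 0x7d
[2] tail/keep = 0x85
[3] tail/keep = 0xda
[4] tail/keep = 0x97
[5] tail/keep = 0x58
[6] tail/keep = 0xe6
[7] tail/keep = 0x8d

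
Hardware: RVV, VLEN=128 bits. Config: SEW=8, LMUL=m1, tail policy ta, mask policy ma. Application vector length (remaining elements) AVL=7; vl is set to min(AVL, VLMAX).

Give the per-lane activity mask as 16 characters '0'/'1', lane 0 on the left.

predicate = 1111111000000000

lanes per group: 128·1/8 = 16
vl = min(AVL, VLMAX) = min(7, 16) = 7
bits (lane 0 leftmost): 1111111000000000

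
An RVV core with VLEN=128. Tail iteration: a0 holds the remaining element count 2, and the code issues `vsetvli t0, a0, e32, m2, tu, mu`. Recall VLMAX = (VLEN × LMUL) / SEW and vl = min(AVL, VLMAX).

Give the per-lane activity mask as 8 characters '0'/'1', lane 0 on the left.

lanes per group: 128·2/32 = 8
AVL=2 ≤ VLMAX=8, so vl = 2
bits (lane 0 leftmost): 11000000

predicate = 11000000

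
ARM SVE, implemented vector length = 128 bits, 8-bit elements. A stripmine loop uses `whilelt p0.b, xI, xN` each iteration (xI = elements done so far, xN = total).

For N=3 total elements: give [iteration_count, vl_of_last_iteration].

128-bit reg / 8-bit elem → 16 lanes
iterations = ceil(3/16) = 1; final-pass vl = 3

[iterations, last_vl] = [1, 3]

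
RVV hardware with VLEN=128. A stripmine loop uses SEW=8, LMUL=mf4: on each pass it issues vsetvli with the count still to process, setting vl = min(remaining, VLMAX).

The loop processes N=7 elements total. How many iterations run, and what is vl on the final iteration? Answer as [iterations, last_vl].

[iterations, last_vl] = [2, 3]

lanes per group: 128·1/4/8 = 4
iterations = ceil(7/4) = 2; final-pass vl = 3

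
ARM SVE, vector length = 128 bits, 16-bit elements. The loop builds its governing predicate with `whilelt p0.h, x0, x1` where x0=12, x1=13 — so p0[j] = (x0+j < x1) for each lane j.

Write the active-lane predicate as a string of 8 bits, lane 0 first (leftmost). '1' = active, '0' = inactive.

register lanes = 128/16 = 8
p0[j] = (12+j < 13); true for j=0..0 → 1 lanes set
bits (lane 0 leftmost): 10000000

predicate = 10000000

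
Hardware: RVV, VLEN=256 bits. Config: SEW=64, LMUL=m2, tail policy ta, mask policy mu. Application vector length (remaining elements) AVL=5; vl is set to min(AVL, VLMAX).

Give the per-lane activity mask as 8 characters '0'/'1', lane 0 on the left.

predicate = 11111000

VLMAX = VLEN×LMUL/SEW = 256×2/64 = 8
vl = min(AVL, VLMAX) = min(5, 8) = 5
bits (lane 0 leftmost): 11111000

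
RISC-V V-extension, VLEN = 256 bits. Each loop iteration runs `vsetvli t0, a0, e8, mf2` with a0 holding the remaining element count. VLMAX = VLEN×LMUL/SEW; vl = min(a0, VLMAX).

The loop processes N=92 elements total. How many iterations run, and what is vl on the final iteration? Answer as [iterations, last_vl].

VLMAX = (256 × 1/2) / 8 = 16 lanes
92 elements at 16/iter → 6 passes, remainder 12 on the last

[iterations, last_vl] = [6, 12]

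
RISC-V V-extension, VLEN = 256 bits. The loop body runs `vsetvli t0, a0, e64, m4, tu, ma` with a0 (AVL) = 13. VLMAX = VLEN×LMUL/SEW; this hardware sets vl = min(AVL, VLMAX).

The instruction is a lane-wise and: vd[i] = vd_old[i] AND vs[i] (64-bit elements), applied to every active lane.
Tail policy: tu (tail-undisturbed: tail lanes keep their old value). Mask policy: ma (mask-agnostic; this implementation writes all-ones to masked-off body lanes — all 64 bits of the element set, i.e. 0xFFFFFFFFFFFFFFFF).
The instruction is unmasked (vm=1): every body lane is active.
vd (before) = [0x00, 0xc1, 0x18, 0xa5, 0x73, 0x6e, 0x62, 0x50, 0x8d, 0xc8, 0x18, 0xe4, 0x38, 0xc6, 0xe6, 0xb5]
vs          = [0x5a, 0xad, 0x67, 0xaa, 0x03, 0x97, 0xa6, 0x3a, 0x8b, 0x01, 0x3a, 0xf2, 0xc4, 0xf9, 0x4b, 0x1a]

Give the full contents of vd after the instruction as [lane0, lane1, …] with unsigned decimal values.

lanes per group: 256·4/64 = 16
vl ← min(13, 16) = 13
  i=0: and(0x00,0x5a) → 0
  i=1: and(0xc1,0xad) → 129
  i=2: and(0x18,0x67) → 0
  i=3: and(0xa5,0xaa) → 160
  i=4: and(0x73,0x03) → 3
  i=5: and(0x6e,0x97) → 6
  i=6: and(0x62,0xa6) → 34
  i=7: and(0x50,0x3a) → 16
  i=8: and(0x8d,0x8b) → 137
  i=9: and(0xc8,0x01) → 0
  i=10: and(0x18,0x3a) → 24
  i=11: and(0xe4,0xf2) → 224
  i=12: and(0x38,0xc4) → 0
  i=13: tail/keep → 198
  i=14: tail/keep → 230
  i=15: tail/keep → 181

vd = [0, 129, 0, 160, 3, 6, 34, 16, 137, 0, 24, 224, 0, 198, 230, 181]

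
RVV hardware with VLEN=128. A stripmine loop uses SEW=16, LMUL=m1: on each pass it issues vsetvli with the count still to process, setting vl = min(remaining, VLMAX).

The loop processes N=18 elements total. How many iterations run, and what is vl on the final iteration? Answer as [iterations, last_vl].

VLMAX = (128 × 1) / 16 = 8 lanes
N=18: ⌈18/8⌉ = 3 iters; last vl = 18 − 2×8 = 2

[iterations, last_vl] = [3, 2]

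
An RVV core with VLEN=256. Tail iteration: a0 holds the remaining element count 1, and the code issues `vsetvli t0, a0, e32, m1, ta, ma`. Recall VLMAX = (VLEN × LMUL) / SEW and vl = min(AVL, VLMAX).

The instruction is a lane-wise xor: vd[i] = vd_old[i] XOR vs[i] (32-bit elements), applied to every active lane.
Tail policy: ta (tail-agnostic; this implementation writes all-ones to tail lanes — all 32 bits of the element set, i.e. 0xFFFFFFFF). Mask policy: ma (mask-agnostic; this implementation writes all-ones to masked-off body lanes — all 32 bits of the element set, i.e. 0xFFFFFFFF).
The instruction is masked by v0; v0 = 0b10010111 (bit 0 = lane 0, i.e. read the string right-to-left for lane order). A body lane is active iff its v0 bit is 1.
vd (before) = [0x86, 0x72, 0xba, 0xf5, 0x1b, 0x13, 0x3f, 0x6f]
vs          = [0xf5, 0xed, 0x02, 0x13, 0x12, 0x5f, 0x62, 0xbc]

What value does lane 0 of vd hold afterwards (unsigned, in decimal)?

VLMAX = VLEN×LMUL/SEW = 256×1/32 = 8
vl = min(AVL, VLMAX) = min(1, 8) = 1
  i=0: xor(0x86,0xf5) → 115
  i=1: tail/ones → 4294967295
  i=2: tail/ones → 4294967295
  i=3: tail/ones → 4294967295
  i=4: tail/ones → 4294967295
  i=5: tail/ones → 4294967295
  i=6: tail/ones → 4294967295
  i=7: tail/ones → 4294967295

vd[0] = 115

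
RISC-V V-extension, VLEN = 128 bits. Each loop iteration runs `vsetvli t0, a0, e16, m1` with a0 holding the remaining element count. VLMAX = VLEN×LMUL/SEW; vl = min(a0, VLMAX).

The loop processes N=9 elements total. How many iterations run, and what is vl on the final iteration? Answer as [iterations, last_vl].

VLMAX = VLEN×LMUL/SEW = 128×1/16 = 8
9 elements at 8/iter → 2 passes, remainder 1 on the last

[iterations, last_vl] = [2, 1]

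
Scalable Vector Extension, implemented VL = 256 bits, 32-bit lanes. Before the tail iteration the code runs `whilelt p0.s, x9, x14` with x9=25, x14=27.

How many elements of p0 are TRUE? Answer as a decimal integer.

256-bit reg / 32-bit elem → 8 lanes
active while 25+j < 27, i.e. j ∈ [0,2) capped at 8 ⇒ 2

vl = 2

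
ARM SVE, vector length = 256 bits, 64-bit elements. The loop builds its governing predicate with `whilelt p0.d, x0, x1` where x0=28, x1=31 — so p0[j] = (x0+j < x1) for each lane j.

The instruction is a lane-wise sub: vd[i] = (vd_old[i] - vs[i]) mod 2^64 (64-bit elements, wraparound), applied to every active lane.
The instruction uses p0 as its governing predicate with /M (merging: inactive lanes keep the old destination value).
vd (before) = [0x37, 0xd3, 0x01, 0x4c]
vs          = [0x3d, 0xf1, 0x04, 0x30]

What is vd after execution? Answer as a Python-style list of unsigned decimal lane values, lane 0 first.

256-bit reg / 64-bit elem → 4 lanes
active while 28+j < 31, i.e. j ∈ [0,3) capped at 4 ⇒ 3
  i=0: sub(0x37,0x3d) → 18446744073709551610
  i=1: sub(0xd3,0xf1) → 18446744073709551586
  i=2: sub(0x01,0x04) → 18446744073709551613
  i=3: tail/keep → 76

vd = [18446744073709551610, 18446744073709551586, 18446744073709551613, 76]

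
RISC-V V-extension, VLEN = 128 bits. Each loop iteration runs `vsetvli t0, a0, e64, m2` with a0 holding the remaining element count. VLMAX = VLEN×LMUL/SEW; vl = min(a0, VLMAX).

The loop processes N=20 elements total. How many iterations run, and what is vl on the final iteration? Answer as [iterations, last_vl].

VLMAX = VLEN×LMUL/SEW = 128×2/64 = 4
N=20: ⌈20/4⌉ = 5 iters; last vl = 20 − 4×4 = 4

[iterations, last_vl] = [5, 4]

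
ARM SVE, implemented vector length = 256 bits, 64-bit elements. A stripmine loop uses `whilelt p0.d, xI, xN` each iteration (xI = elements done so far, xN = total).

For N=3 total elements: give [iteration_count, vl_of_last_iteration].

[iterations, last_vl] = [1, 3]

lane count: 256 div 64 = 4
3 elements at 4/iter → 1 passes, remainder 3 on the last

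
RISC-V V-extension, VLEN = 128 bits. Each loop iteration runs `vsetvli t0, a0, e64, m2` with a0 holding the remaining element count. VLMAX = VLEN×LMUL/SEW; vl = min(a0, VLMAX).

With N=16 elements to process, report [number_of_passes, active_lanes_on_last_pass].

lanes per group: 128·2/64 = 4
N=16: ⌈16/4⌉ = 4 iters; last vl = 16 − 3×4 = 4

[iterations, last_vl] = [4, 4]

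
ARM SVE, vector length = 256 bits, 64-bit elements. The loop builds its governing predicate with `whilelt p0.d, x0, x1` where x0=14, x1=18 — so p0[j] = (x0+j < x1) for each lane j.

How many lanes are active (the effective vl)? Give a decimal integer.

256-bit reg / 64-bit elem → 4 lanes
active while 14+j < 18, i.e. j ∈ [0,4) capped at 4 ⇒ 4

vl = 4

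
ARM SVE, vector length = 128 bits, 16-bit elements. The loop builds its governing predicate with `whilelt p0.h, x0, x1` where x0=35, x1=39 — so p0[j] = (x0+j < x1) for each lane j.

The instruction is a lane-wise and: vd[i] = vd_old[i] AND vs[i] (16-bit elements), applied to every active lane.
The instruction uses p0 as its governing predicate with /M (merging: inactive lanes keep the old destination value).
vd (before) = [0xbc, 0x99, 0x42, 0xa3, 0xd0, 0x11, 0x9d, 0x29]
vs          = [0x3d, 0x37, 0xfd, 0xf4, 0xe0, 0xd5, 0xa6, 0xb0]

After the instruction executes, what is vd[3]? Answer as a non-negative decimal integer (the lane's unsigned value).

128-bit reg / 16-bit elem → 8 lanes
active while 35+j < 39, i.e. j ∈ [0,4) capped at 8 ⇒ 4
[0] and(0xbc,0x3d) = 0x3c
[1] and(0x99,0x37) = 0x11
[2] and(0x42,0xfd) = 0x40
[3] and(0xa3,0xf4) = 0xa0
[4] tail/keep = 0xd0
[5] tail/keep = 0x11
[6] tail/keep = 0x9d
[7] tail/keep = 0x29

vd[3] = 160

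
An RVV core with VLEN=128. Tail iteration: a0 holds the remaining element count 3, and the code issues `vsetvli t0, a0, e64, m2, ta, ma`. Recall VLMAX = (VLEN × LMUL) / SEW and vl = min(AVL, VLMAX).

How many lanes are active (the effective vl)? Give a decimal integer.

VLMAX = (128 × 2) / 64 = 4 lanes
vl ← min(3, 4) = 3

vl = 3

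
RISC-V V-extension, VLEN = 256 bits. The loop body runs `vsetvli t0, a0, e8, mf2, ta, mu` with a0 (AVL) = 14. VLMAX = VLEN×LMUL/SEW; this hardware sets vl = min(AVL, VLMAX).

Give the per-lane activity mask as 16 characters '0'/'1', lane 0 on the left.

VLMAX = VLEN×LMUL/SEW = 256×1/2/8 = 16
AVL=14 ≤ VLMAX=16, so vl = 14
bits (lane 0 leftmost): 1111111111111100

predicate = 1111111111111100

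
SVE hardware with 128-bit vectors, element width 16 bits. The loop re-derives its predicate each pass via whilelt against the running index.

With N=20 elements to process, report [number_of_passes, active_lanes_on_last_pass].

128-bit reg / 16-bit elem → 8 lanes
20 elements at 8/iter → 3 passes, remainder 4 on the last

[iterations, last_vl] = [3, 4]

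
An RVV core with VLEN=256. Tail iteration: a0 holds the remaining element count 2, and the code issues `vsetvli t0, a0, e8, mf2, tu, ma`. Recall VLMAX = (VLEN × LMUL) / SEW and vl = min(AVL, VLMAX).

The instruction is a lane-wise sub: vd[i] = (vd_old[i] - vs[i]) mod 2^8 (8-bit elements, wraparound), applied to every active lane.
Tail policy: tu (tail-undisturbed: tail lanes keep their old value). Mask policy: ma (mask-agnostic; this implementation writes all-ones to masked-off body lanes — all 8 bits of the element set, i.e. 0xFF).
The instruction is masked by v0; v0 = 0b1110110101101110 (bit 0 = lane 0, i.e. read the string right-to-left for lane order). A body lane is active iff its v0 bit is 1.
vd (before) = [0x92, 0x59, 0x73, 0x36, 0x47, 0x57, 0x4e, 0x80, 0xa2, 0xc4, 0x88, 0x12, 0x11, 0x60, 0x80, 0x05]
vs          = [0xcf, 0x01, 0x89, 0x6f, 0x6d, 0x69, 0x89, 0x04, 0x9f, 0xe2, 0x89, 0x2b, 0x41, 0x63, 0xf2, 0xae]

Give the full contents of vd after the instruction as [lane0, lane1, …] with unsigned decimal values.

vd = [255, 88, 115, 54, 71, 87, 78, 128, 162, 196, 136, 18, 17, 96, 128, 5]

VLMAX = VLEN×LMUL/SEW = 256×1/2/8 = 16
vl ← min(2, 16) = 2
lane  0: mask-off/ones ⇒ 0xff
lane  1: sub(0x59,0x01) ⇒ 0x58
lane  2: tail/keep ⇒ 0x73
lane  3: tail/keep ⇒ 0x36
lane  4: tail/keep ⇒ 0x47
lane  5: tail/keep ⇒ 0x57
lane  6: tail/keep ⇒ 0x4e
lane  7: tail/keep ⇒ 0x80
lane  8: tail/keep ⇒ 0xa2
lane  9: tail/keep ⇒ 0xc4
lane 10: tail/keep ⇒ 0x88
lane 11: tail/keep ⇒ 0x12
lane 12: tail/keep ⇒ 0x11
lane 13: tail/keep ⇒ 0x60
lane 14: tail/keep ⇒ 0x80
lane 15: tail/keep ⇒ 0x05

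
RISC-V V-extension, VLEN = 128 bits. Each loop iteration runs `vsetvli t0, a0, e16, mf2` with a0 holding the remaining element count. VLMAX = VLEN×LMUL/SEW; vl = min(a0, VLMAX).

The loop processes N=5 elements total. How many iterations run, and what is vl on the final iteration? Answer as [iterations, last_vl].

[iterations, last_vl] = [2, 1]

lanes per group: 128·1/2/16 = 4
N=5: ⌈5/4⌉ = 2 iters; last vl = 5 − 1×4 = 1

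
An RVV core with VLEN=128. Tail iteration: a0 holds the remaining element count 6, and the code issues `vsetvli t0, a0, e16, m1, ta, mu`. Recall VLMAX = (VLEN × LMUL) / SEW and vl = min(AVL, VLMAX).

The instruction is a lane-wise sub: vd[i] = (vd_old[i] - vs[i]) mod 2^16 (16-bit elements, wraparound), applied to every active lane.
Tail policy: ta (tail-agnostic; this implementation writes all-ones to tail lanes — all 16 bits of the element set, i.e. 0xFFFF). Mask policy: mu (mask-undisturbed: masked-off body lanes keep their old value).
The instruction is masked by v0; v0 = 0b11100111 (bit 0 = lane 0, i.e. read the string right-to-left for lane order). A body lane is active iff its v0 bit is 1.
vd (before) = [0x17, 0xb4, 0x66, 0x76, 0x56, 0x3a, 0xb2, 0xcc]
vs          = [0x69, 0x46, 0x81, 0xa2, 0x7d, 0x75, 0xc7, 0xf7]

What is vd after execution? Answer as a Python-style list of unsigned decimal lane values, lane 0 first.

vd = [65454, 110, 65509, 118, 86, 65477, 65535, 65535]

VLMAX = VLEN×LMUL/SEW = 128×1/16 = 8
vl ← min(6, 8) = 6
[0] sub(0x17,0x69) = 0xffae
[1] sub(0xb4,0x46) = 0x6e
[2] sub(0x66,0x81) = 0xffe5
[3] mask-off/keep = 0x76
[4] mask-off/keep = 0x56
[5] sub(0x3a,0x75) = 0xffc5
[6] tail/ones = 0xffff
[7] tail/ones = 0xffff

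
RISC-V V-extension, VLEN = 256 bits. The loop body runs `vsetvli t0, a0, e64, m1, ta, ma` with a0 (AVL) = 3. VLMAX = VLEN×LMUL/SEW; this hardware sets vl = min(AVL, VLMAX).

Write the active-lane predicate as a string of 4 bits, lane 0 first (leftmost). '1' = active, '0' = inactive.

lanes per group: 256·1/64 = 4
AVL=3 ≤ VLMAX=4, so vl = 3
bits (lane 0 leftmost): 1110

predicate = 1110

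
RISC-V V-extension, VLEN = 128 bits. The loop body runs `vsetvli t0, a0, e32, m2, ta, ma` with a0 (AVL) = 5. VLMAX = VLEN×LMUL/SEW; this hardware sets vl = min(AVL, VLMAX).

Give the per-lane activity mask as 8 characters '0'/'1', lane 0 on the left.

VLMAX = VLEN×LMUL/SEW = 128×2/32 = 8
vl ← min(5, 8) = 5
bits (lane 0 leftmost): 11111000

predicate = 11111000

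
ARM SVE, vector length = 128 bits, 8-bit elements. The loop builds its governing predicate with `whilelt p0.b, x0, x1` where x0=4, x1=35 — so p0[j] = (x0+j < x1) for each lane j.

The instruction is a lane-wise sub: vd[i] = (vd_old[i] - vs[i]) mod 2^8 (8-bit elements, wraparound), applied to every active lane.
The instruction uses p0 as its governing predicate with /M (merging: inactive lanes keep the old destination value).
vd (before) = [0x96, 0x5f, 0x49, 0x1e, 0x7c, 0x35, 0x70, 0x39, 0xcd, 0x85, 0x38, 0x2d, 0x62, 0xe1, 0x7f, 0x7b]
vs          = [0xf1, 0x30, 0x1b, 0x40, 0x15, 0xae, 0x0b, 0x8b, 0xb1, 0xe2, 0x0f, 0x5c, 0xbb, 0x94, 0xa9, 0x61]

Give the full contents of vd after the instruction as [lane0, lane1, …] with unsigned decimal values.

register lanes = 128/8 = 16
p0[j] = (4+j < 35); true for j=0..15 → 16 lanes set
  i=0: sub(0x96,0xf1) → 165
  i=1: sub(0x5f,0x30) → 47
  i=2: sub(0x49,0x1b) → 46
  i=3: sub(0x1e,0x40) → 222
  i=4: sub(0x7c,0x15) → 103
  i=5: sub(0x35,0xae) → 135
  i=6: sub(0x70,0x0b) → 101
  i=7: sub(0x39,0x8b) → 174
  i=8: sub(0xcd,0xb1) → 28
  i=9: sub(0x85,0xe2) → 163
  i=10: sub(0x38,0x0f) → 41
  i=11: sub(0x2d,0x5c) → 209
  i=12: sub(0x62,0xbb) → 167
  i=13: sub(0xe1,0x94) → 77
  i=14: sub(0x7f,0xa9) → 214
  i=15: sub(0x7b,0x61) → 26

vd = [165, 47, 46, 222, 103, 135, 101, 174, 28, 163, 41, 209, 167, 77, 214, 26]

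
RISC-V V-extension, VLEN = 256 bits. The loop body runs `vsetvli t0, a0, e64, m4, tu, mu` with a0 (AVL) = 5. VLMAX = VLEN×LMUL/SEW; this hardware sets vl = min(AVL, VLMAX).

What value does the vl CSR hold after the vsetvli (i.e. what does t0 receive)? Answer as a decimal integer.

vl = 5

lanes per group: 256·4/64 = 16
vl ← min(5, 16) = 5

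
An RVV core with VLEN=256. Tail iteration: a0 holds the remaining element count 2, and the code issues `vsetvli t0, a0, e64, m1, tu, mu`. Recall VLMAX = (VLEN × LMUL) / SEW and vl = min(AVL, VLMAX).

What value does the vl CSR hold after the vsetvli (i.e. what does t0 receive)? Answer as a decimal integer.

vl = 2

VLMAX = VLEN×LMUL/SEW = 256×1/64 = 4
vl = min(AVL, VLMAX) = min(2, 4) = 2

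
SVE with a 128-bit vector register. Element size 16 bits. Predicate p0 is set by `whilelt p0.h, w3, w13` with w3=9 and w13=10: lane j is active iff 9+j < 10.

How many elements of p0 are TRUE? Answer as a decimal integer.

vl = 1

128-bit reg / 16-bit elem → 8 lanes
whilelt: lane j active iff 9+j < 10 → j < 1 → 1 active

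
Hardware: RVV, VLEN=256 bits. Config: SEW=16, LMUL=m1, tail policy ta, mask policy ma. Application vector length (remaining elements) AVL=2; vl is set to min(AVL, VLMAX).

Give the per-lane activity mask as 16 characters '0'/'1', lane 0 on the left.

predicate = 1100000000000000

VLMAX = VLEN×LMUL/SEW = 256×1/16 = 16
vl ← min(2, 16) = 2
bits (lane 0 leftmost): 1100000000000000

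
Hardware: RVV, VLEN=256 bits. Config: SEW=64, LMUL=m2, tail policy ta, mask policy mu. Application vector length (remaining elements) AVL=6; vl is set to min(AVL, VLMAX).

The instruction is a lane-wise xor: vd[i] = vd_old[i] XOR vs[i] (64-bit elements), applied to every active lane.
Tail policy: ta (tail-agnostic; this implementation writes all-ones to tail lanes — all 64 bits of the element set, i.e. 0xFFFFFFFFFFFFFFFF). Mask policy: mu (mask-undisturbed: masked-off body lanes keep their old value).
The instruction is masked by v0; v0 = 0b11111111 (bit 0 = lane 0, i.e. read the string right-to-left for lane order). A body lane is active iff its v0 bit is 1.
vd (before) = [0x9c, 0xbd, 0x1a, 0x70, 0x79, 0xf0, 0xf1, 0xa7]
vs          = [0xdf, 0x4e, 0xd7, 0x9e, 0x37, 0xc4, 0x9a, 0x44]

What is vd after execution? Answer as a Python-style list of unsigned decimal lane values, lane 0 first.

vd = [67, 243, 205, 238, 78, 52, 18446744073709551615, 18446744073709551615]

VLMAX = VLEN×LMUL/SEW = 256×2/64 = 8
vl = min(AVL, VLMAX) = min(6, 8) = 6
  i=0: xor(0x9c,0xdf) → 67
  i=1: xor(0xbd,0x4e) → 243
  i=2: xor(0x1a,0xd7) → 205
  i=3: xor(0x70,0x9e) → 238
  i=4: xor(0x79,0x37) → 78
  i=5: xor(0xf0,0xc4) → 52
  i=6: tail/ones → 18446744073709551615
  i=7: tail/ones → 18446744073709551615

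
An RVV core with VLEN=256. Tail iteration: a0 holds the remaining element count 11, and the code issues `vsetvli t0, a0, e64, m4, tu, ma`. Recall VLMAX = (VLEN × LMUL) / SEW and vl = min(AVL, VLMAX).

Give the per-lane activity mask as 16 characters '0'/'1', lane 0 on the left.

VLMAX = VLEN×LMUL/SEW = 256×4/64 = 16
vl ← min(11, 16) = 11
bits (lane 0 leftmost): 1111111111100000

predicate = 1111111111100000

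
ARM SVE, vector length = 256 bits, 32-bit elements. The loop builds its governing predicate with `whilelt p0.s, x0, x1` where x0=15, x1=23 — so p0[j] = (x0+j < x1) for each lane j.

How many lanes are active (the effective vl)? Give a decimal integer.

256-bit reg / 32-bit elem → 8 lanes
p0[j] = (15+j < 23); true for j=0..7 → 8 lanes set

vl = 8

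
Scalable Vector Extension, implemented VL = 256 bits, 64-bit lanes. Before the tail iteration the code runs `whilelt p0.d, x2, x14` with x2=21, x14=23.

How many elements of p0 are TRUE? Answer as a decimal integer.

256-bit reg / 64-bit elem → 4 lanes
whilelt: lane j active iff 21+j < 23 → j < 2 → 2 active

vl = 2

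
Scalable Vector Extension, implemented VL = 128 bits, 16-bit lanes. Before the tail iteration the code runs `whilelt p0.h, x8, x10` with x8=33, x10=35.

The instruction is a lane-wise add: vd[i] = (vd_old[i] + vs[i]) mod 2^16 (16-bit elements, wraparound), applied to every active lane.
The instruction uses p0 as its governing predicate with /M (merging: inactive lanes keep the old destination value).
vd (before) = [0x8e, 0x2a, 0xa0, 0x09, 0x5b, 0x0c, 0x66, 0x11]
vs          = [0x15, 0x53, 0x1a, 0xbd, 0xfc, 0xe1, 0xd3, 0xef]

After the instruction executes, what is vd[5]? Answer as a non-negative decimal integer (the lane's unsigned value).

register lanes = 128/16 = 8
p0[j] = (33+j < 35); true for j=0..1 → 2 lanes set
lane  0: add(0x8e,0x15) ⇒ 0xa3
lane  1: add(0x2a,0x53) ⇒ 0x7d
lane  2: tail/keep ⇒ 0xa0
lane  3: tail/keep ⇒ 0x09
lane  4: tail/keep ⇒ 0x5b
lane  5: tail/keep ⇒ 0x0c
lane  6: tail/keep ⇒ 0x66
lane  7: tail/keep ⇒ 0x11

vd[5] = 12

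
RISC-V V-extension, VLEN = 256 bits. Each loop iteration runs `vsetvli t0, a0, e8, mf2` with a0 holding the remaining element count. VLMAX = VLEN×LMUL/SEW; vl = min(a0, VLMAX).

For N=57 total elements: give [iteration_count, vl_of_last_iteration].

lanes per group: 256·1/2/8 = 16
57 elements at 16/iter → 4 passes, remainder 9 on the last

[iterations, last_vl] = [4, 9]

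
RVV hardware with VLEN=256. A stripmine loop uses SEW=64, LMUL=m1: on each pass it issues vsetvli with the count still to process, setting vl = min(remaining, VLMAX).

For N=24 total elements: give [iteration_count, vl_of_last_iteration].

[iterations, last_vl] = [6, 4]

VLMAX = (256 × 1) / 64 = 4 lanes
iterations = ceil(24/4) = 6; final-pass vl = 4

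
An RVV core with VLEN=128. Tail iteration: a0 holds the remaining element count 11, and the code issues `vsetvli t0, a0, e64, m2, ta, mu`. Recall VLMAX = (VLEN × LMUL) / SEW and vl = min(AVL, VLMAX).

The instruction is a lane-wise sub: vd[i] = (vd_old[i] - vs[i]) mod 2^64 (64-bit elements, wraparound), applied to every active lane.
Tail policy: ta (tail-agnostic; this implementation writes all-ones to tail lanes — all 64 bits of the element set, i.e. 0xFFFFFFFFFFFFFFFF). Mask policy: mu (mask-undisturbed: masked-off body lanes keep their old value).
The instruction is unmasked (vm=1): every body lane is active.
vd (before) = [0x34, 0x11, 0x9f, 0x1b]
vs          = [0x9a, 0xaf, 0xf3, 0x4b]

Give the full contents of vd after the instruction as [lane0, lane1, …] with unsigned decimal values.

vd = [18446744073709551514, 18446744073709551458, 18446744073709551532, 18446744073709551568]

VLMAX = VLEN×LMUL/SEW = 128×2/64 = 4
vl ← min(11, 4) = 4
[0] sub(0x34,0x9a) = 0xffffffffffffff9a
[1] sub(0x11,0xaf) = 0xffffffffffffff62
[2] sub(0x9f,0xf3) = 0xffffffffffffffac
[3] sub(0x1b,0x4b) = 0xffffffffffffffd0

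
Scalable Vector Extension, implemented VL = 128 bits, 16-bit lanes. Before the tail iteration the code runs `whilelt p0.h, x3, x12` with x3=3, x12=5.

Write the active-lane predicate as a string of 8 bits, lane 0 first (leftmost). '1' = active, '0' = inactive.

128-bit reg / 16-bit elem → 8 lanes
active while 3+j < 5, i.e. j ∈ [0,2) capped at 8 ⇒ 2
bits (lane 0 leftmost): 11000000

predicate = 11000000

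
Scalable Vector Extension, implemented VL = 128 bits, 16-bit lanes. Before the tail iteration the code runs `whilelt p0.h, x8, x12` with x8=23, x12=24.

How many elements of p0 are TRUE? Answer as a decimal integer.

vl = 1

lane count: 128 div 16 = 8
active while 23+j < 24, i.e. j ∈ [0,1) capped at 8 ⇒ 1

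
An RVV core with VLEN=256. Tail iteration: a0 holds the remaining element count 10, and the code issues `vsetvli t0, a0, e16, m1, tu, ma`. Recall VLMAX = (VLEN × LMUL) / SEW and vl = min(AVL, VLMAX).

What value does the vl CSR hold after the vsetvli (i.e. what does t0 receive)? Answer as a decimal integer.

lanes per group: 256·1/16 = 16
vl = min(AVL, VLMAX) = min(10, 16) = 10

vl = 10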